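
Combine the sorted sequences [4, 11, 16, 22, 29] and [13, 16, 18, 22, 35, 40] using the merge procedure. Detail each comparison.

Merging process:

Compare 4 vs 13: take 4 from left. Merged: [4]
Compare 11 vs 13: take 11 from left. Merged: [4, 11]
Compare 16 vs 13: take 13 from right. Merged: [4, 11, 13]
Compare 16 vs 16: take 16 from left. Merged: [4, 11, 13, 16]
Compare 22 vs 16: take 16 from right. Merged: [4, 11, 13, 16, 16]
Compare 22 vs 18: take 18 from right. Merged: [4, 11, 13, 16, 16, 18]
Compare 22 vs 22: take 22 from left. Merged: [4, 11, 13, 16, 16, 18, 22]
Compare 29 vs 22: take 22 from right. Merged: [4, 11, 13, 16, 16, 18, 22, 22]
Compare 29 vs 35: take 29 from left. Merged: [4, 11, 13, 16, 16, 18, 22, 22, 29]
Append remaining from right: [35, 40]. Merged: [4, 11, 13, 16, 16, 18, 22, 22, 29, 35, 40]

Final merged array: [4, 11, 13, 16, 16, 18, 22, 22, 29, 35, 40]
Total comparisons: 9

The merged array is [4, 11, 13, 16, 16, 18, 22, 22, 29, 35, 40], requiring 9 comparisons. The merge step runs in O(n) time where n is the total number of elements.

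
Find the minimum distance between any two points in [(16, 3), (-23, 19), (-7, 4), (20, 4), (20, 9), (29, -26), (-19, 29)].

Computing all pairwise distances among 7 points:

d((16, 3), (-23, 19)) = 42.1545
d((16, 3), (-7, 4)) = 23.0217
d((16, 3), (20, 4)) = 4.1231 <-- minimum
d((16, 3), (20, 9)) = 7.2111
d((16, 3), (29, -26)) = 31.7805
d((16, 3), (-19, 29)) = 43.6005
d((-23, 19), (-7, 4)) = 21.9317
d((-23, 19), (20, 4)) = 45.5412
d((-23, 19), (20, 9)) = 44.1475
d((-23, 19), (29, -26)) = 68.7677
d((-23, 19), (-19, 29)) = 10.7703
d((-7, 4), (20, 4)) = 27.0
d((-7, 4), (20, 9)) = 27.4591
d((-7, 4), (29, -26)) = 46.8615
d((-7, 4), (-19, 29)) = 27.7308
d((20, 4), (20, 9)) = 5.0
d((20, 4), (29, -26)) = 31.3209
d((20, 4), (-19, 29)) = 46.3249
d((20, 9), (29, -26)) = 36.1386
d((20, 9), (-19, 29)) = 43.8292
d((29, -26), (-19, 29)) = 73.0

Closest pair: (16, 3) and (20, 4) with distance 4.1231

The closest pair is (16, 3) and (20, 4) with Euclidean distance 4.1231. For 7 points, brute-force pairwise comparison is shown above. For large n, the divide-and-conquer algorithm (sort by x, recurse on halves, check the dividing strip) achieves O(n log n).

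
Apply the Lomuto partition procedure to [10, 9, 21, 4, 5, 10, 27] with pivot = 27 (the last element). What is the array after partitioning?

Lomuto partition with pivot = 27:

Initial array: [10, 9, 21, 4, 5, 10, 27]

arr[0]=10 <= 27: swap with position 0, array becomes [10, 9, 21, 4, 5, 10, 27]
arr[1]=9 <= 27: swap with position 1, array becomes [10, 9, 21, 4, 5, 10, 27]
arr[2]=21 <= 27: swap with position 2, array becomes [10, 9, 21, 4, 5, 10, 27]
arr[3]=4 <= 27: swap with position 3, array becomes [10, 9, 21, 4, 5, 10, 27]
arr[4]=5 <= 27: swap with position 4, array becomes [10, 9, 21, 4, 5, 10, 27]
arr[5]=10 <= 27: swap with position 5, array becomes [10, 9, 21, 4, 5, 10, 27]

Place pivot at position 6: [10, 9, 21, 4, 5, 10, 27]
Pivot position: 6

After partitioning with pivot 27, the array becomes [10, 9, 21, 4, 5, 10, 27]. The pivot is placed at index 6. All elements to the left of the pivot are <= 27, and all elements to the right are > 27.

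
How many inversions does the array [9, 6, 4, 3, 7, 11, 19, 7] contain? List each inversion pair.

Finding inversions in [9, 6, 4, 3, 7, 11, 19, 7]:

(0, 1): arr[0]=9 > arr[1]=6
(0, 2): arr[0]=9 > arr[2]=4
(0, 3): arr[0]=9 > arr[3]=3
(0, 4): arr[0]=9 > arr[4]=7
(0, 7): arr[0]=9 > arr[7]=7
(1, 2): arr[1]=6 > arr[2]=4
(1, 3): arr[1]=6 > arr[3]=3
(2, 3): arr[2]=4 > arr[3]=3
(5, 7): arr[5]=11 > arr[7]=7
(6, 7): arr[6]=19 > arr[7]=7

Total inversions: 10

The array has 10 inversion(s): (0,1), (0,2), (0,3), (0,4), (0,7), (1,2), (1,3), (2,3), (5,7), (6,7). Each pair (i,j) satisfies i < j and arr[i] > arr[j].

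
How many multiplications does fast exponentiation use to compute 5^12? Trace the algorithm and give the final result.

Computing 5^12 by squaring (build up from 5^1; each line after the first costs one multiplication):

5^1 = 5
5^2 = (5^1)^2 = 5^2 = 25
5^3 = 5 * 5^2 = 5 * 25 = 125
5^6 = (5^3)^2 = 125^2 = 15625
5^12 = (5^6)^2 = 15625^2 = 244140625

Result: 244140625
Multiplications needed: 4 (4 lines after 5^1)

5^12 = 244140625. Using exponentiation by squaring, this requires 4 multiplications. The key idea: if the exponent is even, square the half-power; if odd, multiply by the base once.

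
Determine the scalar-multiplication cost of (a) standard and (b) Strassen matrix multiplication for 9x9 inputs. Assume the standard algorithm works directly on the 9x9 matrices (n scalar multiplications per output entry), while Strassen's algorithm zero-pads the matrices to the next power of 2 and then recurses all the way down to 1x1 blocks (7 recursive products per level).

Matrix multiplication for 9x9 matrices:

Strassen's algorithm requires power-of-2 dimensions. Pad 9x9 to 16x16 (next power of 2).

Standard algorithm: 9^3 = 729 multiplications
Strassen's algorithm: 7^(log2(16)) = 7^4 = 2401 multiplications
Difference: 729 - 2401 = -1672 (Strassen uses MORE here due to padding overhead — for small or just-over-power-of-2 n, padding can outweigh the per-level savings)

Standard: 729 multiplications (9^3). Strassen: 2401 multiplications (7^4, after padding to 16x16). Strassen reduces 8 recursive multiplications to 7 at each level.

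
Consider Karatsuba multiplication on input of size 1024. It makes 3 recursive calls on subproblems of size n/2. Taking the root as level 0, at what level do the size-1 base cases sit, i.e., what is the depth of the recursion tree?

For divide and conquer with division factor 2:

Problem sizes at each level:
Level 0: 1024
Level 1: 512
Level 2: 256
Level 3: 128
Level 4: 64
Level 5: 32
Level 6: 16
Level 7: 8
Level 8: 4
Level 9: 2
Level 10: 1

The root is level 0 and the size-1 base case is level 10 (the tree spans levels 0 through 10, i.e. 11 levels counting the root), so the depth is the number of divisions: log_2(1024) = 10

The recursion tree depth is log_2(1024) = 10. At each level, the problem size is divided by 2, so it takes 10 divisions to reduce to a base case of size 1. The algorithm makes 3 recursive calls at each level.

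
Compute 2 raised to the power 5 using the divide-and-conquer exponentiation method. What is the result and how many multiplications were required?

Computing 2^5 by squaring (build up from 2^1; each line after the first costs one multiplication):

2^1 = 2
2^2 = (2^1)^2 = 2^2 = 4
2^4 = (2^2)^2 = 4^2 = 16
2^5 = 2 * 2^4 = 2 * 16 = 32

Result: 32
Multiplications needed: 3 (3 lines after 2^1)

2^5 = 32. Using exponentiation by squaring, this requires 3 multiplications. The key idea: if the exponent is even, square the half-power; if odd, multiply by the base once.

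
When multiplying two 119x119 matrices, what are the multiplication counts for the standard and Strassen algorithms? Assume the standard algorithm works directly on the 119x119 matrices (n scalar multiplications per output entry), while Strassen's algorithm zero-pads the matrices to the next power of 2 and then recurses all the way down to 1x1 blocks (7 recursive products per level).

Matrix multiplication for 119x119 matrices:

Strassen's algorithm requires power-of-2 dimensions. Pad 119x119 to 128x128 (next power of 2).

Standard algorithm: 119^3 = 1685159 multiplications
Strassen's algorithm: 7^(log2(128)) = 7^7 = 823543 multiplications
Savings: 1685159 - 823543 = 861616 multiplications

Standard: 1685159 multiplications (119^3). Strassen: 823543 multiplications (7^7, after padding to 128x128). Strassen reduces 8 recursive multiplications to 7 at each level.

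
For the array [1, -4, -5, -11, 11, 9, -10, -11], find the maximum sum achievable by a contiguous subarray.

Using Kadane's algorithm on [1, -4, -5, -11, 11, 9, -10, -11]:

Scanning through the array:
Position 1 (value -4): max_ending_here = -3, max_so_far = 1
Position 2 (value -5): max_ending_here = -5, max_so_far = 1
Position 3 (value -11): max_ending_here = -11, max_so_far = 1
Position 4 (value 11): max_ending_here = 11, max_so_far = 11
Position 5 (value 9): max_ending_here = 20, max_so_far = 20
Position 6 (value -10): max_ending_here = 10, max_so_far = 20
Position 7 (value -11): max_ending_here = -1, max_so_far = 20

Maximum subarray: [11, 9]
Maximum sum: 20

The maximum subarray is [11, 9] with sum 20. This subarray runs from index 4 to index 5.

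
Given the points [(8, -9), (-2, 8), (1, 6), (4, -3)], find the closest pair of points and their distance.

Computing all pairwise distances among 4 points:

d((8, -9), (-2, 8)) = 19.7231
d((8, -9), (1, 6)) = 16.5529
d((8, -9), (4, -3)) = 7.2111
d((-2, 8), (1, 6)) = 3.6056 <-- minimum
d((-2, 8), (4, -3)) = 12.53
d((1, 6), (4, -3)) = 9.4868

Closest pair: (-2, 8) and (1, 6) with distance 3.6056

The closest pair is (-2, 8) and (1, 6) with Euclidean distance 3.6056. For 4 points, brute-force pairwise comparison is shown above. For large n, the divide-and-conquer algorithm (sort by x, recurse on halves, check the dividing strip) achieves O(n log n).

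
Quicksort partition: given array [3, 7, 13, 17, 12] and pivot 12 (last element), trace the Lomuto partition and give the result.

Lomuto partition with pivot = 12:

Initial array: [3, 7, 13, 17, 12]

arr[0]=3 <= 12: swap with position 0, array becomes [3, 7, 13, 17, 12]
arr[1]=7 <= 12: swap with position 1, array becomes [3, 7, 13, 17, 12]
arr[2]=13 > 12: no swap
arr[3]=17 > 12: no swap

Place pivot at position 2: [3, 7, 12, 17, 13]
Pivot position: 2

After partitioning with pivot 12, the array becomes [3, 7, 12, 17, 13]. The pivot is placed at index 2. All elements to the left of the pivot are <= 12, and all elements to the right are > 12.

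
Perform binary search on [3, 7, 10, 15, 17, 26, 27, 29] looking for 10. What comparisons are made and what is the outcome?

Binary search for 10 in [3, 7, 10, 15, 17, 26, 27, 29]:

lo=0, hi=7, mid=3, arr[mid]=15 -> 15 > 10, search left half
lo=0, hi=2, mid=1, arr[mid]=7 -> 7 < 10, search right half
lo=2, hi=2, mid=2, arr[mid]=10 -> Found target at index 2!

Binary search finds 10 at index 2 after 3 comparisons. The search repeatedly halves the search space by comparing with the middle element.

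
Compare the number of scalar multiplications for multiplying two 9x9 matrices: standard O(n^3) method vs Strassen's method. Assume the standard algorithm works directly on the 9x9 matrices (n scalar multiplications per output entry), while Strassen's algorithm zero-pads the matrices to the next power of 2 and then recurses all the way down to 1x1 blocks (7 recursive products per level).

Matrix multiplication for 9x9 matrices:

Strassen's algorithm requires power-of-2 dimensions. Pad 9x9 to 16x16 (next power of 2).

Standard algorithm: 9^3 = 729 multiplications
Strassen's algorithm: 7^(log2(16)) = 7^4 = 2401 multiplications
Difference: 729 - 2401 = -1672 (Strassen uses MORE here due to padding overhead — for small or just-over-power-of-2 n, padding can outweigh the per-level savings)

Standard: 729 multiplications (9^3). Strassen: 2401 multiplications (7^4, after padding to 16x16). Strassen reduces 8 recursive multiplications to 7 at each level.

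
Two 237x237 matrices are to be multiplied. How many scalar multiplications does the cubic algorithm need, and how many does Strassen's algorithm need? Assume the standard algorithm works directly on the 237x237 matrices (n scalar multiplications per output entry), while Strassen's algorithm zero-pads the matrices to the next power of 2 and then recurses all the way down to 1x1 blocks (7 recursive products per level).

Matrix multiplication for 237x237 matrices:

Strassen's algorithm requires power-of-2 dimensions. Pad 237x237 to 256x256 (next power of 2).

Standard algorithm: 237^3 = 13312053 multiplications
Strassen's algorithm: 7^(log2(256)) = 7^8 = 5764801 multiplications
Savings: 13312053 - 5764801 = 7547252 multiplications

Standard: 13312053 multiplications (237^3). Strassen: 5764801 multiplications (7^8, after padding to 256x256). Strassen reduces 8 recursive multiplications to 7 at each level.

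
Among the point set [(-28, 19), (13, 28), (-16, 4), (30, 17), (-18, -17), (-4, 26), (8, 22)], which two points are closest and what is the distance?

Computing all pairwise distances among 7 points:

d((-28, 19), (13, 28)) = 41.9762
d((-28, 19), (-16, 4)) = 19.2094
d((-28, 19), (30, 17)) = 58.0345
d((-28, 19), (-18, -17)) = 37.3631
d((-28, 19), (-4, 26)) = 25.0
d((-28, 19), (8, 22)) = 36.1248
d((13, 28), (-16, 4)) = 37.6431
d((13, 28), (30, 17)) = 20.2485
d((13, 28), (-18, -17)) = 54.6443
d((13, 28), (-4, 26)) = 17.1172
d((13, 28), (8, 22)) = 7.8102 <-- minimum
d((-16, 4), (30, 17)) = 47.8017
d((-16, 4), (-18, -17)) = 21.095
d((-16, 4), (-4, 26)) = 25.0599
d((-16, 4), (8, 22)) = 30.0
d((30, 17), (-18, -17)) = 58.8218
d((30, 17), (-4, 26)) = 35.171
d((30, 17), (8, 22)) = 22.561
d((-18, -17), (-4, 26)) = 45.2217
d((-18, -17), (8, 22)) = 46.8722
d((-4, 26), (8, 22)) = 12.6491

Closest pair: (13, 28) and (8, 22) with distance 7.8102

The closest pair is (13, 28) and (8, 22) with Euclidean distance 7.8102. For 7 points, brute-force pairwise comparison is shown above. For large n, the divide-and-conquer algorithm (sort by x, recurse on halves, check the dividing strip) achieves O(n log n).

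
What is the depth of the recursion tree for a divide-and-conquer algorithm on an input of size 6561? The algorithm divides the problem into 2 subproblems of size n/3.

For divide and conquer with division factor 3:

Problem sizes at each level:
Level 0: 6561
Level 1: 2187
Level 2: 729
Level 3: 243
Level 4: 81
Level 5: 27
Level 6: 9
Level 7: 3
Level 8: 1

The root is level 0 and the size-1 base case is level 8 (the tree spans levels 0 through 8, i.e. 9 levels counting the root), so the depth is the number of divisions: log_3(6561) = 8

The recursion tree depth is log_3(6561) = 8. At each level, the problem size is divided by 3, so it takes 8 divisions to reduce to a base case of size 1. The algorithm makes 2 recursive calls at each level.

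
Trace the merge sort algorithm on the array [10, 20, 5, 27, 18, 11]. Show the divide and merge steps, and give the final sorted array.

Merge sort trace:

Split: [10, 20, 5, 27, 18, 11] -> [10, 20, 5] and [27, 18, 11]
  Split: [10, 20, 5] -> [10] and [20, 5]
    Split: [20, 5] -> [20] and [5]
    Merge: [20] + [5] -> [5, 20]
  Merge: [10] + [5, 20] -> [5, 10, 20]
  Split: [27, 18, 11] -> [27] and [18, 11]
    Split: [18, 11] -> [18] and [11]
    Merge: [18] + [11] -> [11, 18]
  Merge: [27] + [11, 18] -> [11, 18, 27]
Merge: [5, 10, 20] + [11, 18, 27] -> [5, 10, 11, 18, 20, 27]

Final sorted array: [5, 10, 11, 18, 20, 27]

The merge sort proceeds by recursively splitting the array and merging sorted halves.
After all merges, the sorted array is [5, 10, 11, 18, 20, 27].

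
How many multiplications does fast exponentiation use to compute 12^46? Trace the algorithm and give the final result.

Computing 12^46 by squaring (build up from 12^1; each line after the first costs one multiplication):

12^1 = 12
12^2 = (12^1)^2 = 12^2 = 144
12^4 = (12^2)^2 = 144^2 = 20736
12^5 = 12 * 12^4 = 12 * 20736 = 248832
12^10 = (12^5)^2 = 248832^2 = 61917364224
12^11 = 12 * 12^10 = 12 * 61917364224 = 743008370688
12^22 = (12^11)^2 = 743008370688^2 = 552061438912436417593344
12^23 = 12 * 12^22 = 12 * 552061438912436417593344 = 6624737266949237011120128
12^46 = (12^23)^2 = 6624737266949237011120128^2 = 43887143856106046360568987631860370008329246736384

Result: 43887143856106046360568987631860370008329246736384
Multiplications needed: 8 (8 lines after 12^1)

12^46 = 43887143856106046360568987631860370008329246736384. Using exponentiation by squaring, this requires 8 multiplications. The key idea: if the exponent is even, square the half-power; if odd, multiply by the base once.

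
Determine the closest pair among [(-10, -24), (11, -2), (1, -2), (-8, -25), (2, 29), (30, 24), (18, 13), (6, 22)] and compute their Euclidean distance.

Computing all pairwise distances among 8 points:

d((-10, -24), (11, -2)) = 30.4138
d((-10, -24), (1, -2)) = 24.5967
d((-10, -24), (-8, -25)) = 2.2361 <-- minimum
d((-10, -24), (2, 29)) = 54.3415
d((-10, -24), (30, 24)) = 62.482
d((-10, -24), (18, 13)) = 46.4004
d((-10, -24), (6, 22)) = 48.7032
d((11, -2), (1, -2)) = 10.0
d((11, -2), (-8, -25)) = 29.8329
d((11, -2), (2, 29)) = 32.28
d((11, -2), (30, 24)) = 32.2025
d((11, -2), (18, 13)) = 16.5529
d((11, -2), (6, 22)) = 24.5153
d((1, -2), (-8, -25)) = 24.6982
d((1, -2), (2, 29)) = 31.0161
d((1, -2), (30, 24)) = 38.9487
d((1, -2), (18, 13)) = 22.6716
d((1, -2), (6, 22)) = 24.5153
d((-8, -25), (2, 29)) = 54.9181
d((-8, -25), (30, 24)) = 62.0081
d((-8, -25), (18, 13)) = 46.0435
d((-8, -25), (6, 22)) = 49.0408
d((2, 29), (30, 24)) = 28.4429
d((2, 29), (18, 13)) = 22.6274
d((2, 29), (6, 22)) = 8.0623
d((30, 24), (18, 13)) = 16.2788
d((30, 24), (6, 22)) = 24.0832
d((18, 13), (6, 22)) = 15.0

Closest pair: (-10, -24) and (-8, -25) with distance 2.2361

The closest pair is (-10, -24) and (-8, -25) with Euclidean distance 2.2361. For 8 points, brute-force pairwise comparison is shown above. For large n, the divide-and-conquer algorithm (sort by x, recurse on halves, check the dividing strip) achieves O(n log n).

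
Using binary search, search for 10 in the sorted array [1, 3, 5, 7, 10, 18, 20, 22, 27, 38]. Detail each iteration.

Binary search for 10 in [1, 3, 5, 7, 10, 18, 20, 22, 27, 38]:

lo=0, hi=9, mid=4, arr[mid]=10 -> Found target at index 4!

Binary search finds 10 at index 4 after 1 comparisons. The search repeatedly halves the search space by comparing with the middle element.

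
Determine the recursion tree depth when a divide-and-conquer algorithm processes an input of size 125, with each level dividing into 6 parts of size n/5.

For divide and conquer with division factor 5:

Problem sizes at each level:
Level 0: 125
Level 1: 25
Level 2: 5
Level 3: 1

The root is level 0 and the size-1 base case is level 3 (the tree spans levels 0 through 3, i.e. 4 levels counting the root), so the depth is the number of divisions: log_5(125) = 3

The recursion tree depth is log_5(125) = 3. At each level, the problem size is divided by 5, so it takes 3 divisions to reduce to a base case of size 1. The algorithm makes 6 recursive calls at each level.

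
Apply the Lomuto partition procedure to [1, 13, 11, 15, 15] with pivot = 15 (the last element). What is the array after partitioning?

Lomuto partition with pivot = 15:

Initial array: [1, 13, 11, 15, 15]

arr[0]=1 <= 15: swap with position 0, array becomes [1, 13, 11, 15, 15]
arr[1]=13 <= 15: swap with position 1, array becomes [1, 13, 11, 15, 15]
arr[2]=11 <= 15: swap with position 2, array becomes [1, 13, 11, 15, 15]
arr[3]=15 <= 15: swap with position 3, array becomes [1, 13, 11, 15, 15]

Place pivot at position 4: [1, 13, 11, 15, 15]
Pivot position: 4

After partitioning with pivot 15, the array becomes [1, 13, 11, 15, 15]. The pivot is placed at index 4. All elements to the left of the pivot are <= 15, and all elements to the right are > 15.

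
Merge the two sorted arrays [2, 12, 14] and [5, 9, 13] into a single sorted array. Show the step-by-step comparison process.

Merging process:

Compare 2 vs 5: take 2 from left. Merged: [2]
Compare 12 vs 5: take 5 from right. Merged: [2, 5]
Compare 12 vs 9: take 9 from right. Merged: [2, 5, 9]
Compare 12 vs 13: take 12 from left. Merged: [2, 5, 9, 12]
Compare 14 vs 13: take 13 from right. Merged: [2, 5, 9, 12, 13]
Append remaining from left: [14]. Merged: [2, 5, 9, 12, 13, 14]

Final merged array: [2, 5, 9, 12, 13, 14]
Total comparisons: 5

The merged array is [2, 5, 9, 12, 13, 14], requiring 5 comparisons. The merge step runs in O(n) time where n is the total number of elements.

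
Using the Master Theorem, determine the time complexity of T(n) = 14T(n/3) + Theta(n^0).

Master Theorem for T(n) = 14T(n/3) + O(n^0):

a = 14, b = 3, c = 0
log_b(a) = log_3(14) = 2.4022

Case 1: c = 0 < log_3(14) = 2.4022
T(n) = O(n^(log_3 14))

For T(n) = 14T(n/3) + O(n^0): log_3(14) = 2.4022. This is Case 1 of the Master Theorem (c < log_b(a), work dominated by leaves), giving O(n^(log_3 14)).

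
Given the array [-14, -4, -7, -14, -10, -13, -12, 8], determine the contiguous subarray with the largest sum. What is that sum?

Using Kadane's algorithm on [-14, -4, -7, -14, -10, -13, -12, 8]:

Scanning through the array:
Position 1 (value -4): max_ending_here = -4, max_so_far = -4
Position 2 (value -7): max_ending_here = -7, max_so_far = -4
Position 3 (value -14): max_ending_here = -14, max_so_far = -4
Position 4 (value -10): max_ending_here = -10, max_so_far = -4
Position 5 (value -13): max_ending_here = -13, max_so_far = -4
Position 6 (value -12): max_ending_here = -12, max_so_far = -4
Position 7 (value 8): max_ending_here = 8, max_so_far = 8

Maximum subarray: [8]
Maximum sum: 8

The maximum subarray is [8] with sum 8. This subarray runs from index 7 to index 7.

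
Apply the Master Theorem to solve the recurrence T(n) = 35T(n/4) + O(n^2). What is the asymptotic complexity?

Master Theorem for T(n) = 35T(n/4) + O(n^2):

a = 35, b = 4, c = 2
log_b(a) = log_4(35) = 2.5646

Case 1: c = 2 < log_4(35) = 2.5646
T(n) = O(n^(log_4 35))

For T(n) = 35T(n/4) + O(n^2): log_4(35) = 2.5646. This is Case 1 of the Master Theorem (c < log_b(a), work dominated by leaves), giving O(n^(log_4 35)).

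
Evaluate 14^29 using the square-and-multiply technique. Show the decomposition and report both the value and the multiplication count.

Computing 14^29 by squaring (build up from 14^1; each line after the first costs one multiplication):

14^1 = 14
14^2 = (14^1)^2 = 14^2 = 196
14^3 = 14 * 14^2 = 14 * 196 = 2744
14^6 = (14^3)^2 = 2744^2 = 7529536
14^7 = 14 * 14^6 = 14 * 7529536 = 105413504
14^14 = (14^7)^2 = 105413504^2 = 11112006825558016
14^28 = (14^14)^2 = 11112006825558016^2 = 123476695691247935826229781856256
14^29 = 14 * 14^28 = 14 * 123476695691247935826229781856256 = 1728673739677471101567216945987584

Result: 1728673739677471101567216945987584
Multiplications needed: 7 (7 lines after 14^1)

14^29 = 1728673739677471101567216945987584. Using exponentiation by squaring, this requires 7 multiplications. The key idea: if the exponent is even, square the half-power; if odd, multiply by the base once.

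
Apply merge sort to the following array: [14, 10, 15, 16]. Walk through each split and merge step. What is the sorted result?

Merge sort trace:

Split: [14, 10, 15, 16] -> [14, 10] and [15, 16]
  Split: [14, 10] -> [14] and [10]
  Merge: [14] + [10] -> [10, 14]
  Split: [15, 16] -> [15] and [16]
  Merge: [15] + [16] -> [15, 16]
Merge: [10, 14] + [15, 16] -> [10, 14, 15, 16]

Final sorted array: [10, 14, 15, 16]

The merge sort proceeds by recursively splitting the array and merging sorted halves.
After all merges, the sorted array is [10, 14, 15, 16].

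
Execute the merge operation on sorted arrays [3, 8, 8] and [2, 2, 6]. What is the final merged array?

Merging process:

Compare 3 vs 2: take 2 from right. Merged: [2]
Compare 3 vs 2: take 2 from right. Merged: [2, 2]
Compare 3 vs 6: take 3 from left. Merged: [2, 2, 3]
Compare 8 vs 6: take 6 from right. Merged: [2, 2, 3, 6]
Append remaining from left: [8, 8]. Merged: [2, 2, 3, 6, 8, 8]

Final merged array: [2, 2, 3, 6, 8, 8]
Total comparisons: 4

The merged array is [2, 2, 3, 6, 8, 8], requiring 4 comparisons. The merge step runs in O(n) time where n is the total number of elements.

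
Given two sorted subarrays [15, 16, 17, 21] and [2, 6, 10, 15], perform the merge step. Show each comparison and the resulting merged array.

Merging process:

Compare 15 vs 2: take 2 from right. Merged: [2]
Compare 15 vs 6: take 6 from right. Merged: [2, 6]
Compare 15 vs 10: take 10 from right. Merged: [2, 6, 10]
Compare 15 vs 15: take 15 from left. Merged: [2, 6, 10, 15]
Compare 16 vs 15: take 15 from right. Merged: [2, 6, 10, 15, 15]
Append remaining from left: [16, 17, 21]. Merged: [2, 6, 10, 15, 15, 16, 17, 21]

Final merged array: [2, 6, 10, 15, 15, 16, 17, 21]
Total comparisons: 5

The merged array is [2, 6, 10, 15, 15, 16, 17, 21], requiring 5 comparisons. The merge step runs in O(n) time where n is the total number of elements.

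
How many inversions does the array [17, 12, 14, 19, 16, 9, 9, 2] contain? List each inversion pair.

Finding inversions in [17, 12, 14, 19, 16, 9, 9, 2]:

(0, 1): arr[0]=17 > arr[1]=12
(0, 2): arr[0]=17 > arr[2]=14
(0, 4): arr[0]=17 > arr[4]=16
(0, 5): arr[0]=17 > arr[5]=9
(0, 6): arr[0]=17 > arr[6]=9
(0, 7): arr[0]=17 > arr[7]=2
(1, 5): arr[1]=12 > arr[5]=9
(1, 6): arr[1]=12 > arr[6]=9
(1, 7): arr[1]=12 > arr[7]=2
(2, 5): arr[2]=14 > arr[5]=9
(2, 6): arr[2]=14 > arr[6]=9
(2, 7): arr[2]=14 > arr[7]=2
(3, 4): arr[3]=19 > arr[4]=16
(3, 5): arr[3]=19 > arr[5]=9
(3, 6): arr[3]=19 > arr[6]=9
(3, 7): arr[3]=19 > arr[7]=2
(4, 5): arr[4]=16 > arr[5]=9
(4, 6): arr[4]=16 > arr[6]=9
(4, 7): arr[4]=16 > arr[7]=2
(5, 7): arr[5]=9 > arr[7]=2
(6, 7): arr[6]=9 > arr[7]=2

Total inversions: 21

The array has 21 inversion(s): (0,1), (0,2), (0,4), (0,5), (0,6), (0,7), (1,5), (1,6), (1,7), (2,5), (2,6), (2,7), (3,4), (3,5), (3,6), (3,7), (4,5), (4,6), (4,7), (5,7), (6,7). Each pair (i,j) satisfies i < j and arr[i] > arr[j].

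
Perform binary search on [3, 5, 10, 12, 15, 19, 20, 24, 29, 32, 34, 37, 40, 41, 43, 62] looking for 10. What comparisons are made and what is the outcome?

Binary search for 10 in [3, 5, 10, 12, 15, 19, 20, 24, 29, 32, 34, 37, 40, 41, 43, 62]:

lo=0, hi=15, mid=7, arr[mid]=24 -> 24 > 10, search left half
lo=0, hi=6, mid=3, arr[mid]=12 -> 12 > 10, search left half
lo=0, hi=2, mid=1, arr[mid]=5 -> 5 < 10, search right half
lo=2, hi=2, mid=2, arr[mid]=10 -> Found target at index 2!

Binary search finds 10 at index 2 after 4 comparisons. The search repeatedly halves the search space by comparing with the middle element.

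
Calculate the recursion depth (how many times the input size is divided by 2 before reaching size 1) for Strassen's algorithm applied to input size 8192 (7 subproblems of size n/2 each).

For divide and conquer with division factor 2:

Problem sizes at each level:
Level 0: 8192
Level 1: 4096
Level 2: 2048
Level 3: 1024
Level 4: 512
Level 5: 256
Level 6: 128
Level 7: 64
Level 8: 32
Level 9: 16
Level 10: 8
Level 11: 4
Level 12: 2
Level 13: 1

The root is level 0 and the size-1 base case is level 13 (the tree spans levels 0 through 13, i.e. 14 levels counting the root), so the depth is the number of divisions: log_2(8192) = 13

The recursion tree depth is log_2(8192) = 13. At each level, the problem size is divided by 2, so it takes 13 divisions to reduce to a base case of size 1. The algorithm makes 7 recursive calls at each level.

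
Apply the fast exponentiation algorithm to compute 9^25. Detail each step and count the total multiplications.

Computing 9^25 by squaring (build up from 9^1; each line after the first costs one multiplication):

9^1 = 9
9^2 = (9^1)^2 = 9^2 = 81
9^3 = 9 * 9^2 = 9 * 81 = 729
9^6 = (9^3)^2 = 729^2 = 531441
9^12 = (9^6)^2 = 531441^2 = 282429536481
9^24 = (9^12)^2 = 282429536481^2 = 79766443076872509863361
9^25 = 9 * 9^24 = 9 * 79766443076872509863361 = 717897987691852588770249

Result: 717897987691852588770249
Multiplications needed: 6 (6 lines after 9^1)

9^25 = 717897987691852588770249. Using exponentiation by squaring, this requires 6 multiplications. The key idea: if the exponent is even, square the half-power; if odd, multiply by the base once.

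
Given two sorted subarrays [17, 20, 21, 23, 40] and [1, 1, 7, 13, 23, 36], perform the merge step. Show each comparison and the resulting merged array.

Merging process:

Compare 17 vs 1: take 1 from right. Merged: [1]
Compare 17 vs 1: take 1 from right. Merged: [1, 1]
Compare 17 vs 7: take 7 from right. Merged: [1, 1, 7]
Compare 17 vs 13: take 13 from right. Merged: [1, 1, 7, 13]
Compare 17 vs 23: take 17 from left. Merged: [1, 1, 7, 13, 17]
Compare 20 vs 23: take 20 from left. Merged: [1, 1, 7, 13, 17, 20]
Compare 21 vs 23: take 21 from left. Merged: [1, 1, 7, 13, 17, 20, 21]
Compare 23 vs 23: take 23 from left. Merged: [1, 1, 7, 13, 17, 20, 21, 23]
Compare 40 vs 23: take 23 from right. Merged: [1, 1, 7, 13, 17, 20, 21, 23, 23]
Compare 40 vs 36: take 36 from right. Merged: [1, 1, 7, 13, 17, 20, 21, 23, 23, 36]
Append remaining from left: [40]. Merged: [1, 1, 7, 13, 17, 20, 21, 23, 23, 36, 40]

Final merged array: [1, 1, 7, 13, 17, 20, 21, 23, 23, 36, 40]
Total comparisons: 10

The merged array is [1, 1, 7, 13, 17, 20, 21, 23, 23, 36, 40], requiring 10 comparisons. The merge step runs in O(n) time where n is the total number of elements.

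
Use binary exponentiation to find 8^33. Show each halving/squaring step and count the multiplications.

Computing 8^33 by squaring (build up from 8^1; each line after the first costs one multiplication):

8^1 = 8
8^2 = (8^1)^2 = 8^2 = 64
8^4 = (8^2)^2 = 64^2 = 4096
8^8 = (8^4)^2 = 4096^2 = 16777216
8^16 = (8^8)^2 = 16777216^2 = 281474976710656
8^32 = (8^16)^2 = 281474976710656^2 = 79228162514264337593543950336
8^33 = 8 * 8^32 = 8 * 79228162514264337593543950336 = 633825300114114700748351602688

Result: 633825300114114700748351602688
Multiplications needed: 6 (6 lines after 8^1)

8^33 = 633825300114114700748351602688. Using exponentiation by squaring, this requires 6 multiplications. The key idea: if the exponent is even, square the half-power; if odd, multiply by the base once.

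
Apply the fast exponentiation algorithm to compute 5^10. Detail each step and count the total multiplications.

Computing 5^10 by squaring (build up from 5^1; each line after the first costs one multiplication):

5^1 = 5
5^2 = (5^1)^2 = 5^2 = 25
5^4 = (5^2)^2 = 25^2 = 625
5^5 = 5 * 5^4 = 5 * 625 = 3125
5^10 = (5^5)^2 = 3125^2 = 9765625

Result: 9765625
Multiplications needed: 4 (4 lines after 5^1)

5^10 = 9765625. Using exponentiation by squaring, this requires 4 multiplications. The key idea: if the exponent is even, square the half-power; if odd, multiply by the base once.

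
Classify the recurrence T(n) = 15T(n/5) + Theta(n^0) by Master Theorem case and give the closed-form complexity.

Master Theorem for T(n) = 15T(n/5) + O(n^0):

a = 15, b = 5, c = 0
log_b(a) = log_5(15) = 1.6826

Case 1: c = 0 < log_5(15) = 1.6826
T(n) = O(n^(log_5 15))

For T(n) = 15T(n/5) + O(n^0): log_5(15) = 1.6826. This is Case 1 of the Master Theorem (c < log_b(a), work dominated by leaves), giving O(n^(log_5 15)).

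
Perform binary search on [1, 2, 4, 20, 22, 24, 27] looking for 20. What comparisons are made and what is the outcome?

Binary search for 20 in [1, 2, 4, 20, 22, 24, 27]:

lo=0, hi=6, mid=3, arr[mid]=20 -> Found target at index 3!

Binary search finds 20 at index 3 after 1 comparisons. The search repeatedly halves the search space by comparing with the middle element.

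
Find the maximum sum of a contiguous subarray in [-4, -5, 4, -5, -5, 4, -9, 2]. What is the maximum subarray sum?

Using Kadane's algorithm on [-4, -5, 4, -5, -5, 4, -9, 2]:

Scanning through the array:
Position 1 (value -5): max_ending_here = -5, max_so_far = -4
Position 2 (value 4): max_ending_here = 4, max_so_far = 4
Position 3 (value -5): max_ending_here = -1, max_so_far = 4
Position 4 (value -5): max_ending_here = -5, max_so_far = 4
Position 5 (value 4): max_ending_here = 4, max_so_far = 4
Position 6 (value -9): max_ending_here = -5, max_so_far = 4
Position 7 (value 2): max_ending_here = 2, max_so_far = 4

Maximum subarray: [4]
Maximum sum: 4

The maximum subarray is [4] with sum 4. This subarray runs from index 2 to index 2.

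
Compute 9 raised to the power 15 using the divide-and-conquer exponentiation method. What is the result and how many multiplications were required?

Computing 9^15 by squaring (build up from 9^1; each line after the first costs one multiplication):

9^1 = 9
9^2 = (9^1)^2 = 9^2 = 81
9^3 = 9 * 9^2 = 9 * 81 = 729
9^6 = (9^3)^2 = 729^2 = 531441
9^7 = 9 * 9^6 = 9 * 531441 = 4782969
9^14 = (9^7)^2 = 4782969^2 = 22876792454961
9^15 = 9 * 9^14 = 9 * 22876792454961 = 205891132094649

Result: 205891132094649
Multiplications needed: 6 (6 lines after 9^1)

9^15 = 205891132094649. Using exponentiation by squaring, this requires 6 multiplications. The key idea: if the exponent is even, square the half-power; if odd, multiply by the base once.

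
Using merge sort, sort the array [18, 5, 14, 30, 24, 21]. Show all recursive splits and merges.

Merge sort trace:

Split: [18, 5, 14, 30, 24, 21] -> [18, 5, 14] and [30, 24, 21]
  Split: [18, 5, 14] -> [18] and [5, 14]
    Split: [5, 14] -> [5] and [14]
    Merge: [5] + [14] -> [5, 14]
  Merge: [18] + [5, 14] -> [5, 14, 18]
  Split: [30, 24, 21] -> [30] and [24, 21]
    Split: [24, 21] -> [24] and [21]
    Merge: [24] + [21] -> [21, 24]
  Merge: [30] + [21, 24] -> [21, 24, 30]
Merge: [5, 14, 18] + [21, 24, 30] -> [5, 14, 18, 21, 24, 30]

Final sorted array: [5, 14, 18, 21, 24, 30]

The merge sort proceeds by recursively splitting the array and merging sorted halves.
After all merges, the sorted array is [5, 14, 18, 21, 24, 30].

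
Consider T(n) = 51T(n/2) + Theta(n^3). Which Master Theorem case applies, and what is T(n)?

Master Theorem for T(n) = 51T(n/2) + O(n^3):

a = 51, b = 2, c = 3
log_b(a) = log_2(51) = 5.6724

Case 1: c = 3 < log_2(51) = 5.6724
T(n) = O(n^(log_2 51))

For T(n) = 51T(n/2) + O(n^3): log_2(51) = 5.6724. This is Case 1 of the Master Theorem (c < log_b(a), work dominated by leaves), giving O(n^(log_2 51)).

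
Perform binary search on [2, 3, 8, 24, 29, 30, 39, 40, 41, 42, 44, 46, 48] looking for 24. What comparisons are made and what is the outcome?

Binary search for 24 in [2, 3, 8, 24, 29, 30, 39, 40, 41, 42, 44, 46, 48]:

lo=0, hi=12, mid=6, arr[mid]=39 -> 39 > 24, search left half
lo=0, hi=5, mid=2, arr[mid]=8 -> 8 < 24, search right half
lo=3, hi=5, mid=4, arr[mid]=29 -> 29 > 24, search left half
lo=3, hi=3, mid=3, arr[mid]=24 -> Found target at index 3!

Binary search finds 24 at index 3 after 4 comparisons. The search repeatedly halves the search space by comparing with the middle element.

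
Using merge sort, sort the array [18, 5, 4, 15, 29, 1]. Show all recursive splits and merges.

Merge sort trace:

Split: [18, 5, 4, 15, 29, 1] -> [18, 5, 4] and [15, 29, 1]
  Split: [18, 5, 4] -> [18] and [5, 4]
    Split: [5, 4] -> [5] and [4]
    Merge: [5] + [4] -> [4, 5]
  Merge: [18] + [4, 5] -> [4, 5, 18]
  Split: [15, 29, 1] -> [15] and [29, 1]
    Split: [29, 1] -> [29] and [1]
    Merge: [29] + [1] -> [1, 29]
  Merge: [15] + [1, 29] -> [1, 15, 29]
Merge: [4, 5, 18] + [1, 15, 29] -> [1, 4, 5, 15, 18, 29]

Final sorted array: [1, 4, 5, 15, 18, 29]

The merge sort proceeds by recursively splitting the array and merging sorted halves.
After all merges, the sorted array is [1, 4, 5, 15, 18, 29].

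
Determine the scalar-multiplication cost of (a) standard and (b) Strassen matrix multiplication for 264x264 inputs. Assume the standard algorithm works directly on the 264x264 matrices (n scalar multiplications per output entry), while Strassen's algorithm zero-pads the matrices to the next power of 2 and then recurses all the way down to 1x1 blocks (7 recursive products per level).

Matrix multiplication for 264x264 matrices:

Strassen's algorithm requires power-of-2 dimensions. Pad 264x264 to 512x512 (next power of 2).

Standard algorithm: 264^3 = 18399744 multiplications
Strassen's algorithm: 7^(log2(512)) = 7^9 = 40353607 multiplications
Difference: 18399744 - 40353607 = -21953863 (Strassen uses MORE here due to padding overhead — for small or just-over-power-of-2 n, padding can outweigh the per-level savings)

Standard: 18399744 multiplications (264^3). Strassen: 40353607 multiplications (7^9, after padding to 512x512). Strassen reduces 8 recursive multiplications to 7 at each level.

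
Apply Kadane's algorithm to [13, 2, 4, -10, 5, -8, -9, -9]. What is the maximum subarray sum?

Using Kadane's algorithm on [13, 2, 4, -10, 5, -8, -9, -9]:

Scanning through the array:
Position 1 (value 2): max_ending_here = 15, max_so_far = 15
Position 2 (value 4): max_ending_here = 19, max_so_far = 19
Position 3 (value -10): max_ending_here = 9, max_so_far = 19
Position 4 (value 5): max_ending_here = 14, max_so_far = 19
Position 5 (value -8): max_ending_here = 6, max_so_far = 19
Position 6 (value -9): max_ending_here = -3, max_so_far = 19
Position 7 (value -9): max_ending_here = -9, max_so_far = 19

Maximum subarray: [13, 2, 4]
Maximum sum: 19

The maximum subarray is [13, 2, 4] with sum 19. This subarray runs from index 0 to index 2.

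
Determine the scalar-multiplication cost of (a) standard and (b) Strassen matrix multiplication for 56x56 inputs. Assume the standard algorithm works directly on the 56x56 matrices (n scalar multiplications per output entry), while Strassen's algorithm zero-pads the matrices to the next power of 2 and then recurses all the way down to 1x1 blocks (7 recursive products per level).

Matrix multiplication for 56x56 matrices:

Strassen's algorithm requires power-of-2 dimensions. Pad 56x56 to 64x64 (next power of 2).

Standard algorithm: 56^3 = 175616 multiplications
Strassen's algorithm: 7^(log2(64)) = 7^6 = 117649 multiplications
Savings: 175616 - 117649 = 57967 multiplications

Standard: 175616 multiplications (56^3). Strassen: 117649 multiplications (7^6, after padding to 64x64). Strassen reduces 8 recursive multiplications to 7 at each level.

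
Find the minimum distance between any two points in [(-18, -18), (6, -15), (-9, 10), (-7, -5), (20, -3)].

Computing all pairwise distances among 5 points:

d((-18, -18), (6, -15)) = 24.1868
d((-18, -18), (-9, 10)) = 29.4109
d((-18, -18), (-7, -5)) = 17.0294
d((-18, -18), (20, -3)) = 40.8534
d((6, -15), (-9, 10)) = 29.1548
d((6, -15), (-7, -5)) = 16.4012
d((6, -15), (20, -3)) = 18.4391
d((-9, 10), (-7, -5)) = 15.1327 <-- minimum
d((-9, 10), (20, -3)) = 31.7805
d((-7, -5), (20, -3)) = 27.074

Closest pair: (-9, 10) and (-7, -5) with distance 15.1327

The closest pair is (-9, 10) and (-7, -5) with Euclidean distance 15.1327. For 5 points, brute-force pairwise comparison is shown above. For large n, the divide-and-conquer algorithm (sort by x, recurse on halves, check the dividing strip) achieves O(n log n).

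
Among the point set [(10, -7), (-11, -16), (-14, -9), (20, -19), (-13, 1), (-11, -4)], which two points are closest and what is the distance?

Computing all pairwise distances among 6 points:

d((10, -7), (-11, -16)) = 22.8473
d((10, -7), (-14, -9)) = 24.0832
d((10, -7), (20, -19)) = 15.6205
d((10, -7), (-13, 1)) = 24.3516
d((10, -7), (-11, -4)) = 21.2132
d((-11, -16), (-14, -9)) = 7.6158
d((-11, -16), (20, -19)) = 31.1448
d((-11, -16), (-13, 1)) = 17.1172
d((-11, -16), (-11, -4)) = 12.0
d((-14, -9), (20, -19)) = 35.4401
d((-14, -9), (-13, 1)) = 10.0499
d((-14, -9), (-11, -4)) = 5.831
d((20, -19), (-13, 1)) = 38.5876
d((20, -19), (-11, -4)) = 34.4384
d((-13, 1), (-11, -4)) = 5.3852 <-- minimum

Closest pair: (-13, 1) and (-11, -4) with distance 5.3852

The closest pair is (-13, 1) and (-11, -4) with Euclidean distance 5.3852. For 6 points, brute-force pairwise comparison is shown above. For large n, the divide-and-conquer algorithm (sort by x, recurse on halves, check the dividing strip) achieves O(n log n).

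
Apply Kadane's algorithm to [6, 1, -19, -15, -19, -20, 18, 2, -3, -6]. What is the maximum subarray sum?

Using Kadane's algorithm on [6, 1, -19, -15, -19, -20, 18, 2, -3, -6]:

Scanning through the array:
Position 1 (value 1): max_ending_here = 7, max_so_far = 7
Position 2 (value -19): max_ending_here = -12, max_so_far = 7
Position 3 (value -15): max_ending_here = -15, max_so_far = 7
Position 4 (value -19): max_ending_here = -19, max_so_far = 7
Position 5 (value -20): max_ending_here = -20, max_so_far = 7
Position 6 (value 18): max_ending_here = 18, max_so_far = 18
Position 7 (value 2): max_ending_here = 20, max_so_far = 20
Position 8 (value -3): max_ending_here = 17, max_so_far = 20
Position 9 (value -6): max_ending_here = 11, max_so_far = 20

Maximum subarray: [18, 2]
Maximum sum: 20

The maximum subarray is [18, 2] with sum 20. This subarray runs from index 6 to index 7.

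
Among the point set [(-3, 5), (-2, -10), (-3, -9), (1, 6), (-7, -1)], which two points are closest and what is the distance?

Computing all pairwise distances among 5 points:

d((-3, 5), (-2, -10)) = 15.0333
d((-3, 5), (-3, -9)) = 14.0
d((-3, 5), (1, 6)) = 4.1231
d((-3, 5), (-7, -1)) = 7.2111
d((-2, -10), (-3, -9)) = 1.4142 <-- minimum
d((-2, -10), (1, 6)) = 16.2788
d((-2, -10), (-7, -1)) = 10.2956
d((-3, -9), (1, 6)) = 15.5242
d((-3, -9), (-7, -1)) = 8.9443
d((1, 6), (-7, -1)) = 10.6301

Closest pair: (-2, -10) and (-3, -9) with distance 1.4142

The closest pair is (-2, -10) and (-3, -9) with Euclidean distance 1.4142. For 5 points, brute-force pairwise comparison is shown above. For large n, the divide-and-conquer algorithm (sort by x, recurse on halves, check the dividing strip) achieves O(n log n).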